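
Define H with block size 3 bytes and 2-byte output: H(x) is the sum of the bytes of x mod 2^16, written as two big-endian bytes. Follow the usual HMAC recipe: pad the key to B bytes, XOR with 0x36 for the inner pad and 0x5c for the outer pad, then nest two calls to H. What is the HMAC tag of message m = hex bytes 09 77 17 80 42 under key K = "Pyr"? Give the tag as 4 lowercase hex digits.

00b3

Key "Pyr" = 50 79 72 is exactly B = 3 bytes: K' = 50 79 72.
K' ⊕ ipad = 66 4f 44.  K' ⊕ opad = 0c 25 2e.
Inner input = (K'⊕ipad) ∥ m = 66 4f 44 ∥ 09 77 17 80 42.
Inner hash: sum = 102+79+68+9+119+23+128+66 = 594 → 02 52.
Outer input = (K'⊕opad) ∥ inner = 0c 25 2e ∥ 02 52.
Outer hash (tag): sum = 12+37+46+2+82 = 179 → 00 b3.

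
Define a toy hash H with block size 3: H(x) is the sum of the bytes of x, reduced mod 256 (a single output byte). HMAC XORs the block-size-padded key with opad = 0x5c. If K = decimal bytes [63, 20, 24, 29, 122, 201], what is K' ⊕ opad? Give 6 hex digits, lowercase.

975c5c

Key decimal bytes [63, 20, 24, 29, 122, 201] = 3f 14 18 1d 7a c9 is 6 bytes > B = 3, so hash it first: H(key) = cb, then zero-pad to 3 bytes: K' = cb 00 00.
XOR each byte with 0x5c: cb⊕5c=97, 00⊕5c=5c, 00⊕5c=5c.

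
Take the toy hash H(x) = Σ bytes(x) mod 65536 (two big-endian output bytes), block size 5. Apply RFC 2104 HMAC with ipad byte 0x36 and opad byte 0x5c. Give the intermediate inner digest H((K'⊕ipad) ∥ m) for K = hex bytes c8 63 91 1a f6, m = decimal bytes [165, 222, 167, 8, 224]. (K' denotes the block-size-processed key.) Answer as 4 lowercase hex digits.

05f8

Key hex bytes c8 63 91 1a f6 is exactly B = 5 bytes: K' = c8 63 91 1a f6.
K' ⊕ ipad = fe 55 a7 2c c0.
Inner input = fe 55 a7 2c c0 ∥ a5 de a7 08 e0.
Inner hash: sum = 254+85+167+44+192+165+222+167+8+224 = 1528 → 05 f8.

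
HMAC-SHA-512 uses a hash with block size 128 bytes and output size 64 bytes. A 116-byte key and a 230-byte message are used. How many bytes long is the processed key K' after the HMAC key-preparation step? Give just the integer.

128

Key is 116 ≤ 128 bytes, zero-padded: |K'| = 128.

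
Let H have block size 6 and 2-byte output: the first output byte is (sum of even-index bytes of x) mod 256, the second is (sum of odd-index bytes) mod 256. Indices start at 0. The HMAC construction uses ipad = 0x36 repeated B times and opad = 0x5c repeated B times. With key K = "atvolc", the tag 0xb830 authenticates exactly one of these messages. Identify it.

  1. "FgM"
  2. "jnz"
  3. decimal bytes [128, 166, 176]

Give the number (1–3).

Key "atvolc" = 61 74 76 6f 6c 63 is exactly B = 6 bytes: K' = 61 74 76 6f 6c 63.
K' ⊕ ipad = 57 42 40 59 5a 55; K' ⊕ opad = 3d 28 2a 33 30 3f.
m1: inner = H(57 42 40 59 5a 55 46 67 4d) = 84 57; tag = H(3d 28 2a 33 30 3f 84 57) = 1bf1
m2: inner = H(57 42 40 59 5a 55 6a 6e 7a) = d5 5e; tag = H(3d 28 2a 33 30 3f d5 5e) = 6cf8
m3: inner = H(57 42 40 59 5a 55 80 a6 b0) = 21 96; tag = H(3d 28 2a 33 30 3f 21 96) = b830 ← matches

3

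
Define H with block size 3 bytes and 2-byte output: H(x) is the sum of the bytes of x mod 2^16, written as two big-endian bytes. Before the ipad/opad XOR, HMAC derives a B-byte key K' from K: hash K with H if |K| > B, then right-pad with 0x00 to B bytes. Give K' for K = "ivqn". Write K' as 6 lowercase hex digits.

|K| = 4 > B = 3, so first hash the key.
H(K): sum = 105+118+113+110 = 446 → 01 be.
Zero-pad H(K) = 01 be to 3 bytes: K' = 01 be 00.

01be00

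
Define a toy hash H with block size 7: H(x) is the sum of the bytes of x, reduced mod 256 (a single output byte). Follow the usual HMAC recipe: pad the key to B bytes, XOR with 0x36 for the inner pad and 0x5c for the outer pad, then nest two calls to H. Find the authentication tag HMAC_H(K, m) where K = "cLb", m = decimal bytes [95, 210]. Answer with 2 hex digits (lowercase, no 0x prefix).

Key "cLb" = 63 4c 62 is 3 bytes ≤ B = 7; zero-pad to 7 bytes: K' = 63 4c 62 00 00 00 00.
K' ⊕ ipad = 55 7a 54 36 36 36 36.  K' ⊕ opad = 3f 10 3e 5c 5c 5c 5c.
Inner input = (K'⊕ipad) ∥ m = 55 7a 54 36 36 36 36 ∥ 5f d2.
Inner hash: sum = 85+122+84+54+54+54+54+95+210 = 812; mod 256 = 44 → 2c.
Outer input = (K'⊕opad) ∥ inner = 3f 10 3e 5c 5c 5c 5c ∥ 2c.
Outer hash (tag): sum = 63+16+62+92+92+92+92+44 = 553; mod 256 = 41 → 29.

29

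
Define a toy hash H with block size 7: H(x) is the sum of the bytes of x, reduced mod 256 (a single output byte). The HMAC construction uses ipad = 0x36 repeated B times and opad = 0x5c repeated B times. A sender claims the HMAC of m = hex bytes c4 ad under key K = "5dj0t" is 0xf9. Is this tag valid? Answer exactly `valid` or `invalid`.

valid

Key "5dj0t" = 35 64 6a 30 74 is 5 bytes ≤ B = 7; zero-pad to 7 bytes: K' = 35 64 6a 30 74 00 00.
K' ⊕ ipad = 03 52 5c 06 42 36 36; K' ⊕ opad = 69 38 36 6c 28 5c 5c.
Inner hash: sum = 3+82+92+6+66+54+54+196+173 = 726; mod 256 = 214 → d6.
Outer hash (recomputed tag): sum = 105+56+54+108+40+92+92+214 = 761; mod 256 = 249 → f9.
Recomputed tag = f9; claimed = f9 → match.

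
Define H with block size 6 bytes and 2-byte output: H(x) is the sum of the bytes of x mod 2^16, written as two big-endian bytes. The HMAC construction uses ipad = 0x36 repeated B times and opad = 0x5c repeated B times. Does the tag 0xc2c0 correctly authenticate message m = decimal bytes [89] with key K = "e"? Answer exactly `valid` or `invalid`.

invalid

Key "e" = 65 is 1 byte ≤ B = 6; zero-pad to 6 bytes: K' = 65 00 00 00 00 00.
K' ⊕ ipad = 53 36 36 36 36 36; K' ⊕ opad = 39 5c 5c 5c 5c 5c.
Inner hash: sum = 83+54+54+54+54+54+89 = 442 → 01 ba.
Outer hash (recomputed tag): sum = 57+92+92+92+92+92+1+186 = 704 → 02 c0.
Recomputed tag = 02c0; claimed = c2c0 → mismatch.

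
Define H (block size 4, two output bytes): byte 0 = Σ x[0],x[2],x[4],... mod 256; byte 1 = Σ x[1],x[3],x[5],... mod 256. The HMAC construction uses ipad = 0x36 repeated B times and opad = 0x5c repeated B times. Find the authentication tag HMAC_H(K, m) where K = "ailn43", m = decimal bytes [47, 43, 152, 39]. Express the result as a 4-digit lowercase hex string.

ed76

Key "ailn43" = 61 69 6c 6e 34 33 is 6 bytes > B = 4, so hash it first: H(key) = 01 0a, then zero-pad to 4 bytes: K' = 01 0a 00 00.
K' ⊕ ipad = 37 3c 36 36.  K' ⊕ opad = 5d 56 5c 5c.
Inner input = (K'⊕ipad) ∥ m = 37 3c 36 36 ∥ 2f 2b 98 27.
Inner hash: even-index sum = 308 mod 256 = 52; odd-index sum = 196 mod 256 = 196 → 34 c4.
Outer input = (K'⊕opad) ∥ inner = 5d 56 5c 5c ∥ 34 c4.
Outer hash (tag): even-index sum = 237 mod 256 = 237; odd-index sum = 374 mod 256 = 118 → ed 76.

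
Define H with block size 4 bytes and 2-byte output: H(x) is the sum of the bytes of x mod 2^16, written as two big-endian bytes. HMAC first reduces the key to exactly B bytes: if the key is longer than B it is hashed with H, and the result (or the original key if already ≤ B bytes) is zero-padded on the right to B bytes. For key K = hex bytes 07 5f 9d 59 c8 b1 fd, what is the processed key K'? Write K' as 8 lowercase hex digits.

03d20000

|K| = 7 > B = 4, so first hash the key.
H(K): sum = 7+95+157+89+200+177+253 = 978 → 03 d2.
Zero-pad H(K) = 03 d2 to 4 bytes: K' = 03 d2 00 00.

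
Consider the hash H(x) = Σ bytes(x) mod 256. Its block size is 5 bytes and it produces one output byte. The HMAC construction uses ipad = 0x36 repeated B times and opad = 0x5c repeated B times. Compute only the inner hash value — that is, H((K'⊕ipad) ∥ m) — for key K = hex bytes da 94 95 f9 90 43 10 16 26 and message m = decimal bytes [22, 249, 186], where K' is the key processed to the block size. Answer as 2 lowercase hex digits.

ce

Key hex bytes da 94 95 f9 90 43 10 16 26 is 9 bytes > B = 5, so hash it first: H(key) = 1b, then zero-pad to 5 bytes: K' = 1b 00 00 00 00.
K' ⊕ ipad = 2d 36 36 36 36.
Inner input = 2d 36 36 36 36 ∥ 16 f9 ba.
Inner hash: sum = 45+54+54+54+54+22+249+186 = 718; mod 256 = 206 → ce.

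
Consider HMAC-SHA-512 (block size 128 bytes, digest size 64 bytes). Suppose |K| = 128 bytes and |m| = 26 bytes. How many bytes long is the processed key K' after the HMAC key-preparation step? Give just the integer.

128

Key is 128 ≤ 128 bytes, zero-padded: |K'| = 128.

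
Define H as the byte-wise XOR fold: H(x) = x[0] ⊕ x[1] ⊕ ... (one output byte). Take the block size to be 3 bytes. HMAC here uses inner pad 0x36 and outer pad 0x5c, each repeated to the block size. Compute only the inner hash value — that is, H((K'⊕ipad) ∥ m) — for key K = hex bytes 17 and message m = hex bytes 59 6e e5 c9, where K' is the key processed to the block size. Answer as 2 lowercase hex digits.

3a

Key hex bytes 17 is 1 byte ≤ B = 3; zero-pad to 3 bytes: K' = 17 00 00.
K' ⊕ ipad = 21 36 36.
Inner input = 21 36 36 ∥ 59 6e e5 c9.
Inner hash: XOR 21⊕36⊕36⊕59⊕6e⊕e5⊕c9 = 3a.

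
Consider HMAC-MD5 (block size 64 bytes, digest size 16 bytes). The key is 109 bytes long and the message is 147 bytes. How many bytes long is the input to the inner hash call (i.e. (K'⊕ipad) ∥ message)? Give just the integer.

211

Key is 109 > 64 bytes, so it is hashed to 16 bytes then zero-padded to 64: |K'| = 64.
Inner input = (K'⊕ipad) ∥ m → 64 + 147 = 211 bytes.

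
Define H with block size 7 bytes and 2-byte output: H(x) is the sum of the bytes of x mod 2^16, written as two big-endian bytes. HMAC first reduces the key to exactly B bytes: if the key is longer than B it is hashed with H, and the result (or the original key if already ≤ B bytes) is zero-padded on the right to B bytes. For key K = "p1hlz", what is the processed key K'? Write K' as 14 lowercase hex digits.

7031686c7a0000

Key "p1hlz" = 70 31 68 6c 7a is 5 bytes ≤ B = 7; zero-pad to 7 bytes: K' = 70 31 68 6c 7a 00 00.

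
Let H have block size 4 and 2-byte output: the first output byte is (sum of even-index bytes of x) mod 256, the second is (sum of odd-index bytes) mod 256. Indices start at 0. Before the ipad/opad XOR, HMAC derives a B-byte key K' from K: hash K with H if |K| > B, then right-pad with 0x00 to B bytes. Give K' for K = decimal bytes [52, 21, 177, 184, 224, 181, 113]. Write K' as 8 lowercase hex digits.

36820000

|K| = 7 > B = 4, so first hash the key.
H(K): even-index sum = 566 mod 256 = 54; odd-index sum = 386 mod 256 = 130 → 36 82.
Zero-pad H(K) = 36 82 to 4 bytes: K' = 36 82 00 00.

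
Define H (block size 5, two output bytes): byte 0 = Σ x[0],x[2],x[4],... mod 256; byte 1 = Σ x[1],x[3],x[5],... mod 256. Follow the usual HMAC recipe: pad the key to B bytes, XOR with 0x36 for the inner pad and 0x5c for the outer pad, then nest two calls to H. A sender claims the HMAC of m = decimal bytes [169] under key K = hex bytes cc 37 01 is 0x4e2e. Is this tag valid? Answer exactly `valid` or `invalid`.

Key hex bytes cc 37 01 is 3 bytes ≤ B = 5; zero-pad to 5 bytes: K' = cc 37 01 00 00.
K' ⊕ ipad = fa 01 37 36 36; K' ⊕ opad = 90 6b 5d 5c 5c.
Inner hash: even-index sum = 359 mod 256 = 103; odd-index sum = 224 mod 256 = 224 → 67 e0.
Outer hash (recomputed tag): even-index sum = 553 mod 256 = 41; odd-index sum = 302 mod 256 = 46 → 29 2e.
Recomputed tag = 292e; claimed = 4e2e → mismatch.

invalid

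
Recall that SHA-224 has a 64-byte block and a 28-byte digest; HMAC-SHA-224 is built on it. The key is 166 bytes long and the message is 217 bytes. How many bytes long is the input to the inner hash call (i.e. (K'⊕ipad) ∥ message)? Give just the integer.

281

Key is 166 > 64 bytes, so it is hashed to 28 bytes then zero-padded to 64: |K'| = 64.
Inner input = (K'⊕ipad) ∥ m → 64 + 217 = 281 bytes.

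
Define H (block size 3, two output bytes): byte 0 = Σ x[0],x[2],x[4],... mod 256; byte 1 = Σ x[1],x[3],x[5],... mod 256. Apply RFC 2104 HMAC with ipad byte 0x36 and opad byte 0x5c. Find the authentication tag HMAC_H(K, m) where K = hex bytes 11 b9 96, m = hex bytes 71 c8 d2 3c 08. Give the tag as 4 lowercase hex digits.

Key hex bytes 11 b9 96 is exactly B = 3 bytes: K' = 11 b9 96.
K' ⊕ ipad = 27 8f a0.  K' ⊕ opad = 4d e5 ca.
Inner input = (K'⊕ipad) ∥ m = 27 8f a0 ∥ 71 c8 d2 3c 08.
Inner hash: even-index sum = 459 mod 256 = 203; odd-index sum = 474 mod 256 = 218 → cb da.
Outer input = (K'⊕opad) ∥ inner = 4d e5 ca ∥ cb da.
Outer hash (tag): even-index sum = 497 mod 256 = 241; odd-index sum = 432 mod 256 = 176 → f1 b0.

f1b0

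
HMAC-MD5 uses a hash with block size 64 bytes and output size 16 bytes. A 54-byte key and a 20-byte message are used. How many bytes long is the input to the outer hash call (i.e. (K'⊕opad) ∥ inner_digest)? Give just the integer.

Key is 54 ≤ 64 bytes, zero-padded: |K'| = 64.
Outer input = (K'⊕opad) ∥ H(inner) → 64 + 16 = 80 bytes.

80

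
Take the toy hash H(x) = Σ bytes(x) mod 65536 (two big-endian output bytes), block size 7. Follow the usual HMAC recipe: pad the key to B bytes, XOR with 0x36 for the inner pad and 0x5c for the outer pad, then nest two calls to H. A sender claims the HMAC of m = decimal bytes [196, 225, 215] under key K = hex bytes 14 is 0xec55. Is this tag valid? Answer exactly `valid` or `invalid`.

invalid

Key hex bytes 14 is 1 byte ≤ B = 7; zero-pad to 7 bytes: K' = 14 00 00 00 00 00 00.
K' ⊕ ipad = 22 36 36 36 36 36 36; K' ⊕ opad = 48 5c 5c 5c 5c 5c 5c.
Inner hash: sum = 34+54+54+54+54+54+54+196+225+215 = 994 → 03 e2.
Outer hash (recomputed tag): sum = 72+92+92+92+92+92+92+3+226 = 853 → 03 55.
Recomputed tag = 0355; claimed = ec55 → mismatch.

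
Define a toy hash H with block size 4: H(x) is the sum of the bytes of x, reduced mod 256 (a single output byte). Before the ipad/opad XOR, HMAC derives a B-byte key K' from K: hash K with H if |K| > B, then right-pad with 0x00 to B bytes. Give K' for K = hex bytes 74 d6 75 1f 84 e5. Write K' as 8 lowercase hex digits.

|K| = 6 > B = 4, so first hash the key.
H(K): sum = 116+214+117+31+132+229 = 839; mod 256 = 71 → 47.
Zero-pad H(K) = 47 to 4 bytes: K' = 47 00 00 00.

47000000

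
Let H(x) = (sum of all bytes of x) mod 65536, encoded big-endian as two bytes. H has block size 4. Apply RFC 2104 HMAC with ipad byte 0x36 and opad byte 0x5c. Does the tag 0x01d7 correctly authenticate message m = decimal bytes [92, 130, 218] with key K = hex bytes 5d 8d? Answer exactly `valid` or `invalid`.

valid

Key hex bytes 5d 8d is 2 bytes ≤ B = 4; zero-pad to 4 bytes: K' = 5d 8d 00 00.
K' ⊕ ipad = 6b bb 36 36; K' ⊕ opad = 01 d1 5c 5c.
Inner hash: sum = 107+187+54+54+92+130+218 = 842 → 03 4a.
Outer hash (recomputed tag): sum = 1+209+92+92+3+74 = 471 → 01 d7.
Recomputed tag = 01d7; claimed = 01d7 → match.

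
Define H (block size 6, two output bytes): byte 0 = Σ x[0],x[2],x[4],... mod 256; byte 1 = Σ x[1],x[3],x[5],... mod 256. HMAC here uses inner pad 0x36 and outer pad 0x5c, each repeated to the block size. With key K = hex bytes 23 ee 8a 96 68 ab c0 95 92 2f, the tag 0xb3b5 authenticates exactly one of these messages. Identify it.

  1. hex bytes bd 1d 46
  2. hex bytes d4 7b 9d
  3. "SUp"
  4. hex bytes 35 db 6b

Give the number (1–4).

Key hex bytes 23 ee 8a 96 68 ab c0 95 92 2f is 10 bytes > B = 6, so hash it first: H(key) = 67 f3, then zero-pad to 6 bytes: K' = 67 f3 00 00 00 00.
K' ⊕ ipad = 51 c5 36 36 36 36; K' ⊕ opad = 3b af 5c 5c 5c 5c.
m1: inner = H(51 c5 36 36 36 36 bd 1d 46) = c0 4e; tag = H(3b af 5c 5c 5c 5c c0 4e) = b3b5 ← matches
m2: inner = H(51 c5 36 36 36 36 d4 7b 9d) = 2e ac; tag = H(3b af 5c 5c 5c 5c 2e ac) = 2113
m3: inner = H(51 c5 36 36 36 36 53 55 70) = 80 86; tag = H(3b af 5c 5c 5c 5c 80 86) = 73ed
m4: inner = H(51 c5 36 36 36 36 35 db 6b) = 5d 0c; tag = H(3b af 5c 5c 5c 5c 5d 0c) = 5073

1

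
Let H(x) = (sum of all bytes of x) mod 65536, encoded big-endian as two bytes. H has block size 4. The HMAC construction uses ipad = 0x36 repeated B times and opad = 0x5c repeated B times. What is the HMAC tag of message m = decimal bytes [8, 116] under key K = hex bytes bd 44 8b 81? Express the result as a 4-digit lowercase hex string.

Key hex bytes bd 44 8b 81 is exactly B = 4 bytes: K' = bd 44 8b 81.
K' ⊕ ipad = 8b 72 bd b7.  K' ⊕ opad = e1 18 d7 dd.
Inner input = (K'⊕ipad) ∥ m = 8b 72 bd b7 ∥ 08 74.
Inner hash: sum = 139+114+189+183+8+116 = 749 → 02 ed.
Outer input = (K'⊕opad) ∥ inner = e1 18 d7 dd ∥ 02 ed.
Outer hash (tag): sum = 225+24+215+221+2+237 = 924 → 03 9c.

039c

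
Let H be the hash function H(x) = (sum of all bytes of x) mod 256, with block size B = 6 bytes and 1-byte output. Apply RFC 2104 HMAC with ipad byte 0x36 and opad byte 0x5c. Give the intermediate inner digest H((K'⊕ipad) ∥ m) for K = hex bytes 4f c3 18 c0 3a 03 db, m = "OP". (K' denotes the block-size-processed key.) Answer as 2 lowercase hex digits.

e1

Key hex bytes 4f c3 18 c0 3a 03 db is 7 bytes > B = 6, so hash it first: H(key) = 02, then zero-pad to 6 bytes: K' = 02 00 00 00 00 00.
K' ⊕ ipad = 34 36 36 36 36 36.
Inner input = 34 36 36 36 36 36 ∥ 4f 50.
Inner hash: sum = 52+54+54+54+54+54+79+80 = 481; mod 256 = 225 → e1.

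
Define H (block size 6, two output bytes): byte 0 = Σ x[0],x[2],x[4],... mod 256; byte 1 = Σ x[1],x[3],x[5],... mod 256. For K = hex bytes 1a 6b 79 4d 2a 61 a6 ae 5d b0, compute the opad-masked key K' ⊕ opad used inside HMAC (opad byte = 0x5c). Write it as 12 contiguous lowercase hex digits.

9c2b5c5c5c5c

Key hex bytes 1a 6b 79 4d 2a 61 a6 ae 5d b0 is 10 bytes > B = 6, so hash it first: H(key) = c0 77, then zero-pad to 6 bytes: K' = c0 77 00 00 00 00.
XOR each byte with 0x5c: c0⊕5c=9c, 77⊕5c=2b, 00⊕5c=5c, 00⊕5c=5c, 00⊕5c=5c, 00⊕5c=5c.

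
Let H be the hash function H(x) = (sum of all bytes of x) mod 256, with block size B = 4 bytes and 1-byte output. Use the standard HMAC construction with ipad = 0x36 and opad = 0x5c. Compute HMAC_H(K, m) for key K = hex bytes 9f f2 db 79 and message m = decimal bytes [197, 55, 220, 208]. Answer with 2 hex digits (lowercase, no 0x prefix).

Key hex bytes 9f f2 db 79 is exactly B = 4 bytes: K' = 9f f2 db 79.
K' ⊕ ipad = a9 c4 ed 4f.  K' ⊕ opad = c3 ae 87 25.
Inner input = (K'⊕ipad) ∥ m = a9 c4 ed 4f ∥ c5 37 dc d0.
Inner hash: sum = 169+196+237+79+197+55+220+208 = 1361; mod 256 = 81 → 51.
Outer input = (K'⊕opad) ∥ inner = c3 ae 87 25 ∥ 51.
Outer hash (tag): sum = 195+174+135+37+81 = 622; mod 256 = 110 → 6e.

6e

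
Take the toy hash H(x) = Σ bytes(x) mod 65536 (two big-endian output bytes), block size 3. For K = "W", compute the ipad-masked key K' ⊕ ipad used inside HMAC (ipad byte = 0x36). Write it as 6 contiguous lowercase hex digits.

Key "W" = 57 is 1 byte ≤ B = 3; zero-pad to 3 bytes: K' = 57 00 00.
XOR each byte with 0x36: 57⊕36=61, 00⊕36=36, 00⊕36=36.

613636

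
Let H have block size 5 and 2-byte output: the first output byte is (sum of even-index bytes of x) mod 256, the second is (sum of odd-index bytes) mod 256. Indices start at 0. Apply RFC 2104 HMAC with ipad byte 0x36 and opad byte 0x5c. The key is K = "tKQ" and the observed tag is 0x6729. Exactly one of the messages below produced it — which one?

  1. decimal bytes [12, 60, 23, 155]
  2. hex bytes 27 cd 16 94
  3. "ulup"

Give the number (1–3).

1

Key "tKQ" = 74 4b 51 is 3 bytes ≤ B = 5; zero-pad to 5 bytes: K' = 74 4b 51 00 00.
K' ⊕ ipad = 42 7d 67 36 36; K' ⊕ opad = 28 17 0d 5c 5c.
m1: inner = H(42 7d 67 36 36 0c 3c 17 9b) = b6 d6; tag = H(28 17 0d 5c 5c b6 d6) = 6729 ← matches
m2: inner = H(42 7d 67 36 36 27 cd 16 94) = 40 f0; tag = H(28 17 0d 5c 5c 40 f0) = 81b3
m3: inner = H(42 7d 67 36 36 75 6c 75 70) = bb 9d; tag = H(28 17 0d 5c 5c bb 9d) = 2e2e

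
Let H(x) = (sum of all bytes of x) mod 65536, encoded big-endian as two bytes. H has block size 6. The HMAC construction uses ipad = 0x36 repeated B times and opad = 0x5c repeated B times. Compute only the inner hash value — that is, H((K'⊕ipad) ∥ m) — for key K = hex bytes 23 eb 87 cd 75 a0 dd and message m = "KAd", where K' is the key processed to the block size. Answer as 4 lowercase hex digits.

Key hex bytes 23 eb 87 cd 75 a0 dd is 7 bytes > B = 6, so hash it first: H(key) = 04 54, then zero-pad to 6 bytes: K' = 04 54 00 00 00 00.
K' ⊕ ipad = 32 62 36 36 36 36.
Inner input = 32 62 36 36 36 36 ∥ 4b 41 64.
Inner hash: sum = 50+98+54+54+54+54+75+65+100 = 604 → 02 5c.

025c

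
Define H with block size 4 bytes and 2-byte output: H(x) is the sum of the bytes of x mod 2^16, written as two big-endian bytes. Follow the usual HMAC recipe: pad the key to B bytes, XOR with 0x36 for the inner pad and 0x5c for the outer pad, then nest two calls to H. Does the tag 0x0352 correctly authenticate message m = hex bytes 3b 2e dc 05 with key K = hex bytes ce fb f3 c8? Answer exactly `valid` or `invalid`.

valid

Key hex bytes ce fb f3 c8 is exactly B = 4 bytes: K' = ce fb f3 c8.
K' ⊕ ipad = f8 cd c5 fe; K' ⊕ opad = 92 a7 af 94.
Inner hash: sum = 248+205+197+254+59+46+220+5 = 1234 → 04 d2.
Outer hash (recomputed tag): sum = 146+167+175+148+4+210 = 850 → 03 52.
Recomputed tag = 0352; claimed = 0352 → match.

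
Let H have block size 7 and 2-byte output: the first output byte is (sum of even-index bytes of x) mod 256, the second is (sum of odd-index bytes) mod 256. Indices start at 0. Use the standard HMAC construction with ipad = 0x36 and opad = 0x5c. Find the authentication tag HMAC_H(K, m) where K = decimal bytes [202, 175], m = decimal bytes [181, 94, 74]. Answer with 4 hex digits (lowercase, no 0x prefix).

Key decimal bytes [202, 175] = ca af is 2 bytes ≤ B = 7; zero-pad to 7 bytes: K' = ca af 00 00 00 00 00.
K' ⊕ ipad = fc 99 36 36 36 36 36.  K' ⊕ opad = 96 f3 5c 5c 5c 5c 5c.
Inner input = (K'⊕ipad) ∥ m = fc 99 36 36 36 36 36 ∥ b5 5e 4a.
Inner hash: even-index sum = 508 mod 256 = 252; odd-index sum = 516 mod 256 = 4 → fc 04.
Outer input = (K'⊕opad) ∥ inner = 96 f3 5c 5c 5c 5c 5c ∥ fc 04.
Outer hash (tag): even-index sum = 430 mod 256 = 174; odd-index sum = 679 mod 256 = 167 → ae a7.

aea7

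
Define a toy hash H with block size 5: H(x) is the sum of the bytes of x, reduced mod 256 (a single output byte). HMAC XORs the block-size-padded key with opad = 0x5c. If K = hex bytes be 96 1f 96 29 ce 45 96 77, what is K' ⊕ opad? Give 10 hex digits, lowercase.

Key hex bytes be 96 1f 96 29 ce 45 96 77 is 9 bytes > B = 5, so hash it first: H(key) = 52, then zero-pad to 5 bytes: K' = 52 00 00 00 00.
XOR each byte with 0x5c: 52⊕5c=0e, 00⊕5c=5c, 00⊕5c=5c, 00⊕5c=5c, 00⊕5c=5c.

0e5c5c5c5c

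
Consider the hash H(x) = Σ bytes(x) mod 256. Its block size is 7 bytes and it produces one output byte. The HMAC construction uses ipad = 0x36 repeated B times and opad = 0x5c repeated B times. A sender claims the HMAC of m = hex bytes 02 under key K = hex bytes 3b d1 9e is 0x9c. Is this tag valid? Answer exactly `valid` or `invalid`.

Key hex bytes 3b d1 9e is 3 bytes ≤ B = 7; zero-pad to 7 bytes: K' = 3b d1 9e 00 00 00 00.
K' ⊕ ipad = 0d e7 a8 36 36 36 36; K' ⊕ opad = 67 8d c2 5c 5c 5c 5c.
Inner hash: sum = 13+231+168+54+54+54+54+2 = 630; mod 256 = 118 → 76.
Outer hash (recomputed tag): sum = 103+141+194+92+92+92+92+118 = 924; mod 256 = 156 → 9c.
Recomputed tag = 9c; claimed = 9c → match.

valid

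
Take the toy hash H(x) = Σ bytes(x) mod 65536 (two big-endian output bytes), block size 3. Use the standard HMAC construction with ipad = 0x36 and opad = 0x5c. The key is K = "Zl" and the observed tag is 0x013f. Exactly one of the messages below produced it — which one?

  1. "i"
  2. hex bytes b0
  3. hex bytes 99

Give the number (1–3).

2

Key "Zl" = 5a 6c is 2 bytes ≤ B = 3; zero-pad to 3 bytes: K' = 5a 6c 00.
K' ⊕ ipad = 6c 5a 36; K' ⊕ opad = 06 30 5c.
m1: inner = H(6c 5a 36 69) = 01 65; tag = H(06 30 5c 01 65) = 00f8
m2: inner = H(6c 5a 36 b0) = 01 ac; tag = H(06 30 5c 01 ac) = 013f ← matches
m3: inner = H(6c 5a 36 99) = 01 95; tag = H(06 30 5c 01 95) = 0128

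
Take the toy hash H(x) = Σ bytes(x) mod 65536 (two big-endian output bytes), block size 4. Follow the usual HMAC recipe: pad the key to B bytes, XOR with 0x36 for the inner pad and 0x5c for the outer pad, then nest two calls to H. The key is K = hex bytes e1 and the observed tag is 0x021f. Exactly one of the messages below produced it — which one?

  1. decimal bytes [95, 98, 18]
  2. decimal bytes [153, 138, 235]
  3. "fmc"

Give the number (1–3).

Key hex bytes e1 is 1 byte ≤ B = 4; zero-pad to 4 bytes: K' = e1 00 00 00.
K' ⊕ ipad = d7 36 36 36; K' ⊕ opad = bd 5c 5c 5c.
m1: inner = H(d7 36 36 36 5f 62 12) = 02 4c; tag = H(bd 5c 5c 5c 02 4c) = 021f ← matches
m2: inner = H(d7 36 36 36 99 8a eb) = 03 87; tag = H(bd 5c 5c 5c 03 87) = 025b
m3: inner = H(d7 36 36 36 66 6d 63) = 02 af; tag = H(bd 5c 5c 5c 02 af) = 0282

1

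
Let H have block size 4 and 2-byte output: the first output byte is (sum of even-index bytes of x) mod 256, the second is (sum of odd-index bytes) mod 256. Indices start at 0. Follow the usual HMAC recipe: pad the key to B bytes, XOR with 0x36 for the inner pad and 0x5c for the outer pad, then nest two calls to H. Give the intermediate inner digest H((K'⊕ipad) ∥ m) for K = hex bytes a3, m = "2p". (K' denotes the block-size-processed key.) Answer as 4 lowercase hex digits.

fddc

Key hex bytes a3 is 1 byte ≤ B = 4; zero-pad to 4 bytes: K' = a3 00 00 00.
K' ⊕ ipad = 95 36 36 36.
Inner input = 95 36 36 36 ∥ 32 70.
Inner hash: even-index sum = 253 mod 256 = 253; odd-index sum = 220 mod 256 = 220 → fd dc.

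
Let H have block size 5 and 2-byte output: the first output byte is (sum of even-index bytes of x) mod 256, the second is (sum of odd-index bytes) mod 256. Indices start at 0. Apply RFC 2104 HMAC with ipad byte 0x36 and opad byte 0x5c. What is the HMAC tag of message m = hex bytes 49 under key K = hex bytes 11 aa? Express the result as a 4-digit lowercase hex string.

Key hex bytes 11 aa is 2 bytes ≤ B = 5; zero-pad to 5 bytes: K' = 11 aa 00 00 00.
K' ⊕ ipad = 27 9c 36 36 36.  K' ⊕ opad = 4d f6 5c 5c 5c.
Inner input = (K'⊕ipad) ∥ m = 27 9c 36 36 36 ∥ 49.
Inner hash: even-index sum = 147 mod 256 = 147; odd-index sum = 283 mod 256 = 27 → 93 1b.
Outer input = (K'⊕opad) ∥ inner = 4d f6 5c 5c 5c ∥ 93 1b.
Outer hash (tag): even-index sum = 288 mod 256 = 32; odd-index sum = 485 mod 256 = 229 → 20 e5.

20e5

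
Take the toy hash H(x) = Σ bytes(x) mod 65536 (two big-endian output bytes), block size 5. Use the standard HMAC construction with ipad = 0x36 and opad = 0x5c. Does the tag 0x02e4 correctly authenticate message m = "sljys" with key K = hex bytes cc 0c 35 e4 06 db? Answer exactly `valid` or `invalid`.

invalid

Key hex bytes cc 0c 35 e4 06 db is 6 bytes > B = 5, so hash it first: H(key) = 02 d2, then zero-pad to 5 bytes: K' = 02 d2 00 00 00.
K' ⊕ ipad = 34 e4 36 36 36; K' ⊕ opad = 5e 8e 5c 5c 5c.
Inner hash: sum = 52+228+54+54+54+115+108+106+121+115 = 1007 → 03 ef.
Outer hash (recomputed tag): sum = 94+142+92+92+92+3+239 = 754 → 02 f2.
Recomputed tag = 02f2; claimed = 02e4 → mismatch.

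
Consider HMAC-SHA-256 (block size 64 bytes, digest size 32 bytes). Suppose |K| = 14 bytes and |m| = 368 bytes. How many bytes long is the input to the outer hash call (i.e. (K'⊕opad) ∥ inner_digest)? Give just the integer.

96

Key is 14 ≤ 64 bytes, zero-padded: |K'| = 64.
Outer input = (K'⊕opad) ∥ H(inner) → 64 + 32 = 96 bytes.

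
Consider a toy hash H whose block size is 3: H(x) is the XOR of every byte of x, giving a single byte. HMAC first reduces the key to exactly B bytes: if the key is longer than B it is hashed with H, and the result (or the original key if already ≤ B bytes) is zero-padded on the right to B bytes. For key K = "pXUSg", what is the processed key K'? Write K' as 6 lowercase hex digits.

|K| = 5 > B = 3, so first hash the key.
H(K): XOR 70⊕58⊕55⊕53⊕67 = 49.
Zero-pad H(K) = 49 to 3 bytes: K' = 49 00 00.

490000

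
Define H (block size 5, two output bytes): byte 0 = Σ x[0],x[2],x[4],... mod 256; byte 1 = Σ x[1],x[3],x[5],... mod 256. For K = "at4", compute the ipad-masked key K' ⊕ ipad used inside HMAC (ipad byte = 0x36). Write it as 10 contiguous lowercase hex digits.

Key "at4" = 61 74 34 is 3 bytes ≤ B = 5; zero-pad to 5 bytes: K' = 61 74 34 00 00.
XOR each byte with 0x36: 61⊕36=57, 74⊕36=42, 34⊕36=02, 00⊕36=36, 00⊕36=36.

5742023636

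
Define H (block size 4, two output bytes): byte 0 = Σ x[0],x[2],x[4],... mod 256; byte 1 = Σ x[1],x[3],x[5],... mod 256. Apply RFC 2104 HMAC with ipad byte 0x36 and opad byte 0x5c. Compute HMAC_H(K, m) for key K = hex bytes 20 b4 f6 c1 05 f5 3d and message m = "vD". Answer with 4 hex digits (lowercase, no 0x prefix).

7a68

Key hex bytes 20 b4 f6 c1 05 f5 3d is 7 bytes > B = 4, so hash it first: H(key) = 58 6a, then zero-pad to 4 bytes: K' = 58 6a 00 00.
K' ⊕ ipad = 6e 5c 36 36.  K' ⊕ opad = 04 36 5c 5c.
Inner input = (K'⊕ipad) ∥ m = 6e 5c 36 36 ∥ 76 44.
Inner hash: even-index sum = 282 mod 256 = 26; odd-index sum = 214 mod 256 = 214 → 1a d6.
Outer input = (K'⊕opad) ∥ inner = 04 36 5c 5c ∥ 1a d6.
Outer hash (tag): even-index sum = 122 mod 256 = 122; odd-index sum = 360 mod 256 = 104 → 7a 68.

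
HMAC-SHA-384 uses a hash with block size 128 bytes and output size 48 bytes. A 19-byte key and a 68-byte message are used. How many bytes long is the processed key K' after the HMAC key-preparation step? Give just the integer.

128

Key is 19 ≤ 128 bytes, zero-padded: |K'| = 128.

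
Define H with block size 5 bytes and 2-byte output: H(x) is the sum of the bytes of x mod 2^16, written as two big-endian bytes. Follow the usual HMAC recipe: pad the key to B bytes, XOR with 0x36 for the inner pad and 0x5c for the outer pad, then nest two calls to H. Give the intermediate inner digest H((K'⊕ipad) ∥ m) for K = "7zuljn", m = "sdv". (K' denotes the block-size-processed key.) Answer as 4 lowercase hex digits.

Key "7zuljn" = 37 7a 75 6c 6a 6e is 6 bytes > B = 5, so hash it first: H(key) = 02 6a, then zero-pad to 5 bytes: K' = 02 6a 00 00 00.
K' ⊕ ipad = 34 5c 36 36 36.
Inner input = 34 5c 36 36 36 ∥ 73 64 76.
Inner hash: sum = 52+92+54+54+54+115+100+118 = 639 → 02 7f.

027f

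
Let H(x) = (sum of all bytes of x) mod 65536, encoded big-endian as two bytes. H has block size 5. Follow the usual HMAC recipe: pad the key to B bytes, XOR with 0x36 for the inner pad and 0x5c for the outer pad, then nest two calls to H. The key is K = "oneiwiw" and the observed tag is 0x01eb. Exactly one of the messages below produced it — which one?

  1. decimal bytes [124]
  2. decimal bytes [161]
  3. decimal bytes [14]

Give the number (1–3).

3

Key "oneiwiw" = 6f 6e 65 69 77 69 77 is 7 bytes > B = 5, so hash it first: H(key) = 03 02, then zero-pad to 5 bytes: K' = 03 02 00 00 00.
K' ⊕ ipad = 35 34 36 36 36; K' ⊕ opad = 5f 5e 5c 5c 5c.
m1: inner = H(35 34 36 36 36 7c) = 01 87; tag = H(5f 5e 5c 5c 5c 01 87) = 0259
m2: inner = H(35 34 36 36 36 a1) = 01 ac; tag = H(5f 5e 5c 5c 5c 01 ac) = 027e
m3: inner = H(35 34 36 36 36 0e) = 01 19; tag = H(5f 5e 5c 5c 5c 01 19) = 01eb ← matches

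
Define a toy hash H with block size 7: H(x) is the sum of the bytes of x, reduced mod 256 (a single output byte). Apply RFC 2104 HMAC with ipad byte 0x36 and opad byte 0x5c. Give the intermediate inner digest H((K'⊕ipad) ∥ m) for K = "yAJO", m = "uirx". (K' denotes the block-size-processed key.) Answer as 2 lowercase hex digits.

25

Key "yAJO" = 79 41 4a 4f is 4 bytes ≤ B = 7; zero-pad to 7 bytes: K' = 79 41 4a 4f 00 00 00.
K' ⊕ ipad = 4f 77 7c 79 36 36 36.
Inner input = 4f 77 7c 79 36 36 36 ∥ 75 69 72 78.
Inner hash: sum = 79+119+124+121+54+54+54+117+105+114+120 = 1061; mod 256 = 37 → 25.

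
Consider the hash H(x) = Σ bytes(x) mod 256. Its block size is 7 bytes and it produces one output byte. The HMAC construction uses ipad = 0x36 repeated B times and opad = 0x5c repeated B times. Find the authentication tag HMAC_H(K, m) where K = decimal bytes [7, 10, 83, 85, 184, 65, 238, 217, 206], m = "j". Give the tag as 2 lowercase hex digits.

Key decimal bytes [7, 10, 83, 85, 184, 65, 238, 217, 206] = 07 0a 53 55 b8 41 ee d9 ce is 9 bytes > B = 7, so hash it first: H(key) = 47, then zero-pad to 7 bytes: K' = 47 00 00 00 00 00 00.
K' ⊕ ipad = 71 36 36 36 36 36 36.  K' ⊕ opad = 1b 5c 5c 5c 5c 5c 5c.
Inner input = (K'⊕ipad) ∥ m = 71 36 36 36 36 36 36 ∥ 6a.
Inner hash: sum = 113+54+54+54+54+54+54+106 = 543; mod 256 = 31 → 1f.
Outer input = (K'⊕opad) ∥ inner = 1b 5c 5c 5c 5c 5c 5c ∥ 1f.
Outer hash (tag): sum = 27+92+92+92+92+92+92+31 = 610; mod 256 = 98 → 62.

62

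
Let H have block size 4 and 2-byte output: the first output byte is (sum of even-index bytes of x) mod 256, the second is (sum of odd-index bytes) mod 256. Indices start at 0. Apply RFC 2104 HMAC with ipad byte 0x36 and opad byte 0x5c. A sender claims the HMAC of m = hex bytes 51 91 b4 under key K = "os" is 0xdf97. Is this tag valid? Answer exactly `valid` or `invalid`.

invalid

Key "os" = 6f 73 is 2 bytes ≤ B = 4; zero-pad to 4 bytes: K' = 6f 73 00 00.
K' ⊕ ipad = 59 45 36 36; K' ⊕ opad = 33 2f 5c 5c.
Inner hash: even-index sum = 404 mod 256 = 148; odd-index sum = 268 mod 256 = 12 → 94 0c.
Outer hash (recomputed tag): even-index sum = 291 mod 256 = 35; odd-index sum = 151 mod 256 = 151 → 23 97.
Recomputed tag = 2397; claimed = df97 → mismatch.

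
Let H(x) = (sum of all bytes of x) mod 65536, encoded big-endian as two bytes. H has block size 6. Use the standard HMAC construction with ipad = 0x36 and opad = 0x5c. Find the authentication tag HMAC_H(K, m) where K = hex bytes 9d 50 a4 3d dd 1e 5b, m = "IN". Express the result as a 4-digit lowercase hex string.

02fe

Key hex bytes 9d 50 a4 3d dd 1e 5b is 7 bytes > B = 6, so hash it first: H(key) = 03 24, then zero-pad to 6 bytes: K' = 03 24 00 00 00 00.
K' ⊕ ipad = 35 12 36 36 36 36.  K' ⊕ opad = 5f 78 5c 5c 5c 5c.
Inner input = (K'⊕ipad) ∥ m = 35 12 36 36 36 36 ∥ 49 4e.
Inner hash: sum = 53+18+54+54+54+54+73+78 = 438 → 01 b6.
Outer input = (K'⊕opad) ∥ inner = 5f 78 5c 5c 5c 5c ∥ 01 b6.
Outer hash (tag): sum = 95+120+92+92+92+92+1+182 = 766 → 02 fe.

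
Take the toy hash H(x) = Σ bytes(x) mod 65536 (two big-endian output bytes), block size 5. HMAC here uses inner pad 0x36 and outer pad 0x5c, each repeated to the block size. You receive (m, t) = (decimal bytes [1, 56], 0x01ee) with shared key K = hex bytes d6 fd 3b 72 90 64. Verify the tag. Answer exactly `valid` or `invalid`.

Key hex bytes d6 fd 3b 72 90 64 is 6 bytes > B = 5, so hash it first: H(key) = 03 74, then zero-pad to 5 bytes: K' = 03 74 00 00 00.
K' ⊕ ipad = 35 42 36 36 36; K' ⊕ opad = 5f 28 5c 5c 5c.
Inner hash: sum = 53+66+54+54+54+1+56 = 338 → 01 52.
Outer hash (recomputed tag): sum = 95+40+92+92+92+1+82 = 494 → 01 ee.
Recomputed tag = 01ee; claimed = 01ee → match.

valid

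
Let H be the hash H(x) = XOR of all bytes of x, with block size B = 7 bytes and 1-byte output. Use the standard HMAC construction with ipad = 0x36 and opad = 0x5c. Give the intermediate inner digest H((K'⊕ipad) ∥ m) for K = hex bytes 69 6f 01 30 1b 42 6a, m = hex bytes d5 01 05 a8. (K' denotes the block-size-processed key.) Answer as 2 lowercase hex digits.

4b

Key hex bytes 69 6f 01 30 1b 42 6a is exactly B = 7 bytes: K' = 69 6f 01 30 1b 42 6a.
K' ⊕ ipad = 5f 59 37 06 2d 74 5c.
Inner input = 5f 59 37 06 2d 74 5c ∥ d5 01 05 a8.
Inner hash: XOR 5f⊕59⊕37⊕06⊕2d⊕74⊕5c⊕d5⊕01⊕05⊕a8 = 4b.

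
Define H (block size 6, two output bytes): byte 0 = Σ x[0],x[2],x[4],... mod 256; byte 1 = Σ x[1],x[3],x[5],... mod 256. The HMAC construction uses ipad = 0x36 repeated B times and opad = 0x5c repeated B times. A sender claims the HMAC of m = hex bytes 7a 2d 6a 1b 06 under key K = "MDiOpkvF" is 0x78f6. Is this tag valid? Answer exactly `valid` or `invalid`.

valid

Key "MDiOpkvF" = 4d 44 69 4f 70 6b 76 46 is 8 bytes > B = 6, so hash it first: H(key) = 9c 44, then zero-pad to 6 bytes: K' = 9c 44 00 00 00 00.
K' ⊕ ipad = aa 72 36 36 36 36; K' ⊕ opad = c0 18 5c 5c 5c 5c.
Inner hash: even-index sum = 512 mod 256 = 0; odd-index sum = 294 mod 256 = 38 → 00 26.
Outer hash (recomputed tag): even-index sum = 376 mod 256 = 120; odd-index sum = 246 mod 256 = 246 → 78 f6.
Recomputed tag = 78f6; claimed = 78f6 → match.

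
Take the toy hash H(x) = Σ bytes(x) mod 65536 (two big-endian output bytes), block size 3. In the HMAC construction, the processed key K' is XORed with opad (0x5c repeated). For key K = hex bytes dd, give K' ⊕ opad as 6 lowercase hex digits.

Key hex bytes dd is 1 byte ≤ B = 3; zero-pad to 3 bytes: K' = dd 00 00.
XOR each byte with 0x5c: dd⊕5c=81, 00⊕5c=5c, 00⊕5c=5c.

815c5c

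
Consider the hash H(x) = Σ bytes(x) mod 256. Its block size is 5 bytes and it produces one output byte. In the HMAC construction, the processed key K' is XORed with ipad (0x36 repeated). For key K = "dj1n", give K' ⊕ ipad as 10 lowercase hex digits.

525c075836

Key "dj1n" = 64 6a 31 6e is 4 bytes ≤ B = 5; zero-pad to 5 bytes: K' = 64 6a 31 6e 00.
XOR each byte with 0x36: 64⊕36=52, 6a⊕36=5c, 31⊕36=07, 6e⊕36=58, 00⊕36=36.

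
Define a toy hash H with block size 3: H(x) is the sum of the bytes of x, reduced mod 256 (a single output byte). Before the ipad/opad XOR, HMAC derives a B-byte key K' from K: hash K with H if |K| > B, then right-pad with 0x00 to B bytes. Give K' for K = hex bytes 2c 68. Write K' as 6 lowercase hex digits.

2c6800

Key hex bytes 2c 68 is 2 bytes ≤ B = 3; zero-pad to 3 bytes: K' = 2c 68 00.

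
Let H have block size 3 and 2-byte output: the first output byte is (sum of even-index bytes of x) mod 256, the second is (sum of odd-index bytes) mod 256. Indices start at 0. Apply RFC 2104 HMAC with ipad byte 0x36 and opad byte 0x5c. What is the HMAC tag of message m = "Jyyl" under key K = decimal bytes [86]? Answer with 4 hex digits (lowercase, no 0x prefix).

5fd7

Key decimal bytes [86] = 56 is 1 byte ≤ B = 3; zero-pad to 3 bytes: K' = 56 00 00.
K' ⊕ ipad = 60 36 36.  K' ⊕ opad = 0a 5c 5c.
Inner input = (K'⊕ipad) ∥ m = 60 36 36 ∥ 4a 79 79 6c.
Inner hash: even-index sum = 379 mod 256 = 123; odd-index sum = 249 mod 256 = 249 → 7b f9.
Outer input = (K'⊕opad) ∥ inner = 0a 5c 5c ∥ 7b f9.
Outer hash (tag): even-index sum = 351 mod 256 = 95; odd-index sum = 215 mod 256 = 215 → 5f d7.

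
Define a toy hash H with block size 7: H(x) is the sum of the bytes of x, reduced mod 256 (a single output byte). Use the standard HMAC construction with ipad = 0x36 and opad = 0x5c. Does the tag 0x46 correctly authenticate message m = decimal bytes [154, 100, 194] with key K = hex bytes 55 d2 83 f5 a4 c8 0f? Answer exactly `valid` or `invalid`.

Key hex bytes 55 d2 83 f5 a4 c8 0f is exactly B = 7 bytes: K' = 55 d2 83 f5 a4 c8 0f.
K' ⊕ ipad = 63 e4 b5 c3 92 fe 39; K' ⊕ opad = 09 8e df a9 f8 94 53.
Inner hash: sum = 99+228+181+195+146+254+57+154+100+194 = 1608; mod 256 = 72 → 48.
Outer hash (recomputed tag): sum = 9+142+223+169+248+148+83+72 = 1094; mod 256 = 70 → 46.
Recomputed tag = 46; claimed = 46 → match.

valid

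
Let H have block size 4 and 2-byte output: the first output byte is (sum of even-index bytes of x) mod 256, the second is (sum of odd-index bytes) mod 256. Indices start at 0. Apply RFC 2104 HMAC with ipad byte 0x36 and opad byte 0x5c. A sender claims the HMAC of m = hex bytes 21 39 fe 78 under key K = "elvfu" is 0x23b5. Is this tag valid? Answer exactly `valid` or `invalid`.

Key "elvfu" = 65 6c 76 66 75 is 5 bytes > B = 4, so hash it first: H(key) = 50 d2, then zero-pad to 4 bytes: K' = 50 d2 00 00.
K' ⊕ ipad = 66 e4 36 36; K' ⊕ opad = 0c 8e 5c 5c.
Inner hash: even-index sum = 443 mod 256 = 187; odd-index sum = 459 mod 256 = 203 → bb cb.
Outer hash (recomputed tag): even-index sum = 291 mod 256 = 35; odd-index sum = 437 mod 256 = 181 → 23 b5.
Recomputed tag = 23b5; claimed = 23b5 → match.

valid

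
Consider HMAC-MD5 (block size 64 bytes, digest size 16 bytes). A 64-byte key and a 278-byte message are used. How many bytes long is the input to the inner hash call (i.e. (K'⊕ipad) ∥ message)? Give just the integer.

Key is 64 ≤ 64 bytes, zero-padded: |K'| = 64.
Inner input = (K'⊕ipad) ∥ m → 64 + 278 = 342 bytes.

342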